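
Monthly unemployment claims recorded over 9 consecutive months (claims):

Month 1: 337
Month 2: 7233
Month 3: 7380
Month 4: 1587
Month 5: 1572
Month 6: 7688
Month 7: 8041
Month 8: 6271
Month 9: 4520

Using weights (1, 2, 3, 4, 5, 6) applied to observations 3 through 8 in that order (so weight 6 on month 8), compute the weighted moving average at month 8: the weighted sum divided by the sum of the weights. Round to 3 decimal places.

Weighted sum: 1·7380 + 2·1587 + 3·1572 + 4·7688 + 5·8041 + 6·6271 = 7380 + 3174 + 4716 + 30752 + 40205 + 37626 = 123853
Weight total: 1 + 2 + 3 + 4 + 5 + 6 = 21
WMA = 123853 / 21 = 5897.762

5897.762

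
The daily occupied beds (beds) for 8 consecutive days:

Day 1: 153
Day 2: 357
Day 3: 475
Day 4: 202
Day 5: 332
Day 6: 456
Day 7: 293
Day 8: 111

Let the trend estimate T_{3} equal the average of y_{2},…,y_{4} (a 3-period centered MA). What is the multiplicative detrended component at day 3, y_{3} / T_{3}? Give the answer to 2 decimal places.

Trend T_3 = (357 + 475 + 202) / 3 = 1034/3 = 344.6667
Ratio to trend: 475 / 344.6667 = 1.38

1.38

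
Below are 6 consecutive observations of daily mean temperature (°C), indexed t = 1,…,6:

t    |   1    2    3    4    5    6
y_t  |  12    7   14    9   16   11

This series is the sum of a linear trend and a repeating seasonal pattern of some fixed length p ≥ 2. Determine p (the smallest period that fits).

First differences y_{t+1} − y_t: -5, 7, -5, 7, -5, …
The difference pattern repeats every 2 terms and not for any smaller step, so p = 2.

2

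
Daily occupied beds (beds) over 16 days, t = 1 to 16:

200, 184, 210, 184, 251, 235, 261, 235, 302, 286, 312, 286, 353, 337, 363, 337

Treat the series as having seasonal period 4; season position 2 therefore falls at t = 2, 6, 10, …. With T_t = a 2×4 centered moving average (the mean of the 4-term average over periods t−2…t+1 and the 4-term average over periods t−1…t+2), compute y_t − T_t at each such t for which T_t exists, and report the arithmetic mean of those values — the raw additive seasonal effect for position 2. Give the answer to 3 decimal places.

-4.125

Season position 2 occurs at t = 6, 10, 14 (where T_t is defined).
t=6: T_6 = 239.12500; y_6 − T_6 = 235 − 239.12500 = -4.12500
t=10: T_10 = 290.12500; y_10 − T_10 = 286 − 290.12500 = -4.12500
t=14: T_14 = 341.12500; y_14 − T_14 = 337 − 341.12500 = -4.12500
Mean deviation: (-4.12500 + -4.12500 + -4.12500) / 3 = -4.125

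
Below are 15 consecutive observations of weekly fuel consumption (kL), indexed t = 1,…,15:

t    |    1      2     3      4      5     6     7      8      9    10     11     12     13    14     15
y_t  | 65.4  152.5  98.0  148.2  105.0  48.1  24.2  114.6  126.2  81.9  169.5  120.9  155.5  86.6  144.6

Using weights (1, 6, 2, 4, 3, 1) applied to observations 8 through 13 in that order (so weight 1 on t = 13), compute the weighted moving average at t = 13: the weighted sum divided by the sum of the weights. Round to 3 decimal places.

131.282

Weighted sum: 1·114.6 + 6·126.2 + 2·81.9 + 4·169.5 + 3·120.9 + 1·155.5 = 114.6 + 757.2 + 163.8 + 678.0 + 362.7 + 155.5 = 2231.8
Weight total: 1 + 6 + 2 + 4 + 3 + 1 = 17
WMA = 2231.8 / 17 = 131.282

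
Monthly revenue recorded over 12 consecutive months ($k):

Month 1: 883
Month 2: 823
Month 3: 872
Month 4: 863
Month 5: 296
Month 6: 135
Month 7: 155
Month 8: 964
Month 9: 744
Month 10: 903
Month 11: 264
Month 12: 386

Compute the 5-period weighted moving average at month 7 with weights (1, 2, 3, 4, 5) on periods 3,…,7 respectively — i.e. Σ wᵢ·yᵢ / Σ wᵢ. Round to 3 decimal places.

Weighted sum: 1·872 + 2·863 + 3·296 + 4·135 + 5·155 = 872 + 1726 + 888 + 540 + 775 = 4801
Weight total: 1 + 2 + 3 + 4 + 5 = 15
WMA = 4801 / 15 = 320.067

320.067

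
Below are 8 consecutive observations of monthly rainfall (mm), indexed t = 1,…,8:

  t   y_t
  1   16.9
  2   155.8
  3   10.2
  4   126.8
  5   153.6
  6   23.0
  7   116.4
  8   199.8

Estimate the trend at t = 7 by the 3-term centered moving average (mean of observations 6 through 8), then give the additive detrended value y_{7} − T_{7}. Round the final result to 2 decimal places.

3.33

Trend T_7 = (23.0 + 116.4 + 199.8) / 3 = 339.2/3 = 113.0667
Detrended value: 116.4 − 113.0667 = 3.33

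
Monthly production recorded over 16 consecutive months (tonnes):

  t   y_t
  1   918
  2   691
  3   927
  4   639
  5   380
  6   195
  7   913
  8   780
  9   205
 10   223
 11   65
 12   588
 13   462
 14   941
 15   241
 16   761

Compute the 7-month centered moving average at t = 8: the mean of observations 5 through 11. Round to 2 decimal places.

Sum of periods 5–11: 380 + 195 + 913 + 780 + 205 + 223 + 65 = 2761
Divide by 7: 2761 / 7 = 394.43

394.43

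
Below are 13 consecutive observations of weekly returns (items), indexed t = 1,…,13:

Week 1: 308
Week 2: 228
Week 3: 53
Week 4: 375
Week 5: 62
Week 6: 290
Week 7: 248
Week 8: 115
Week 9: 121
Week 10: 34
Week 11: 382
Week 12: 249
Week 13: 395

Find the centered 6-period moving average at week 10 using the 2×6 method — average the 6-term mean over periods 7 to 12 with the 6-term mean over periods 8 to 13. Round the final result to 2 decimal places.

203.75

Sum over 7–12: 248 + 115 + 121 + 34 + 382 + 249 = 1149
Sum over 8–13: 115 + 121 + 34 + 382 + 249 + 395 = 1296
CMA at t=10 = (1149 + 1296) / (2·6) = 2445 / 12 = 203.75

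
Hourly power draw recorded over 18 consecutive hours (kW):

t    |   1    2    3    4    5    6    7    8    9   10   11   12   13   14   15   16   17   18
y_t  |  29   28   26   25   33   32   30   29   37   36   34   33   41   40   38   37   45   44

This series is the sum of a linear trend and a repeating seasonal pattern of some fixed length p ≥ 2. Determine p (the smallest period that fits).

4

First differences y_{t+1} − y_t: -1, -2, -1, 8, -1, -2, -1, 8, -1, -2, …
The difference pattern repeats every 4 terms and not for any smaller step, so p = 4.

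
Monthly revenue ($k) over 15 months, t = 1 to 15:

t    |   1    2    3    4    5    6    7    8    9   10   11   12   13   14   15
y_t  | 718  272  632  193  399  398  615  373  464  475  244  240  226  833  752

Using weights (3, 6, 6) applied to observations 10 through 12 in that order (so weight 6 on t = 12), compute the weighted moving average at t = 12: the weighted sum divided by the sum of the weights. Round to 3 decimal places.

288.600

Weighted sum: 3·475 + 6·244 + 6·240 = 1425 + 1464 + 1440 = 4329
Weight total: 3 + 6 + 6 = 15
WMA = 4329 / 15 = 288.600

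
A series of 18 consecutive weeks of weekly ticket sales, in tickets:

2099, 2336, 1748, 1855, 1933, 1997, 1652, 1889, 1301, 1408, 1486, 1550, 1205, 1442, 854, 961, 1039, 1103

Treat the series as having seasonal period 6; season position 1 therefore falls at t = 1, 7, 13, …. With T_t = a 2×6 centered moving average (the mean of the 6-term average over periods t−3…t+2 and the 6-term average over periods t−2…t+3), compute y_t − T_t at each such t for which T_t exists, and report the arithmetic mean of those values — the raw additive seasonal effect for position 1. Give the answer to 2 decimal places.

-81.92

Season position 1 occurs at t = 7, 13 (where T_t is defined).
t=7: T_7 = 1733.9167; y_7 − T_7 = 1652 − 1733.9167 = -81.9167
t=13: T_13 = 1286.9167; y_13 − T_13 = 1205 − 1286.9167 = -81.9167
Mean deviation: (-81.9167 + -81.9167) / 2 = -81.92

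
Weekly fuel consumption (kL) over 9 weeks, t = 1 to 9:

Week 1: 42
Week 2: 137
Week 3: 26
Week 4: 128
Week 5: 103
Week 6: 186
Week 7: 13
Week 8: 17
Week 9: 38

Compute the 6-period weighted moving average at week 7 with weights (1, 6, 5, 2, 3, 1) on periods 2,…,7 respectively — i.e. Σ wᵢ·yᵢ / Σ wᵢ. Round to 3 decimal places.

95.000

Weighted sum: 1·137 + 6·26 + 5·128 + 2·103 + 3·186 + 1·13 = 137 + 156 + 640 + 206 + 558 + 13 = 1710
Weight total: 1 + 6 + 5 + 2 + 3 + 1 = 18
WMA = 1710 / 18 = 95.000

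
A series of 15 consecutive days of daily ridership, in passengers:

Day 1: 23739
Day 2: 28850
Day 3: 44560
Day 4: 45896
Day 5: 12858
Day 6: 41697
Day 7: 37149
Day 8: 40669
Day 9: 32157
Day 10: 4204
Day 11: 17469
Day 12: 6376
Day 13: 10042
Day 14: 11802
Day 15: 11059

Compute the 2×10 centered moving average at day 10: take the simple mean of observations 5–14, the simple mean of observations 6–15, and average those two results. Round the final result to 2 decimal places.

21352.35

Sum over 5–14: 12858 + 41697 + 37149 + 40669 + 32157 + 4204 + 17469 + 6376 + 10042 + 11802 = 214423
Sum over 6–15: 41697 + 37149 + 40669 + 32157 + 4204 + 17469 + 6376 + 10042 + 11802 + 11059 = 212624
CMA at t=10 = (214423 + 212624) / (2·10) = 427047 / 20 = 21352.35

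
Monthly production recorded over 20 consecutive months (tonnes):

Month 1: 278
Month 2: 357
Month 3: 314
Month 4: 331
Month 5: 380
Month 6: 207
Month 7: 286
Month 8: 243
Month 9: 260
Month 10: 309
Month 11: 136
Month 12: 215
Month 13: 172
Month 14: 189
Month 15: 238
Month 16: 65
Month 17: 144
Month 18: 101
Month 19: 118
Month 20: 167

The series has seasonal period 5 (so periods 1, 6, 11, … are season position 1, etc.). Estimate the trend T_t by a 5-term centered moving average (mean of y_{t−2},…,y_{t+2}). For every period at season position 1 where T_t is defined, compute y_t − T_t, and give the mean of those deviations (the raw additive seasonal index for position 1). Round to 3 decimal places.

Season position 1 occurs at t = 6, 11, 16 (where T_t is defined).
t=6: T_6 = 289.40000; y_6 − T_6 = 207 − 289.40000 = -82.40000
t=11: T_11 = 218.40000; y_11 − T_11 = 136 − 218.40000 = -82.40000
t=16: T_16 = 147.40000; y_16 − T_16 = 65 − 147.40000 = -82.40000
Mean deviation: (-82.40000 + -82.40000 + -82.40000) / 3 = -82.400

-82.400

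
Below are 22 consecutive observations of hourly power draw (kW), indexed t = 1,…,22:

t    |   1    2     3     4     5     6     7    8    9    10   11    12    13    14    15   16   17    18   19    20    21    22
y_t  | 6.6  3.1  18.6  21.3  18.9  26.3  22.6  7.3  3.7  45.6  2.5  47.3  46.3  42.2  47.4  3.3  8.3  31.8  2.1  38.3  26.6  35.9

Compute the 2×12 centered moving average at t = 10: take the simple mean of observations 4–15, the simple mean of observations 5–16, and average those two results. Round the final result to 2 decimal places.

26.87

Sum over 4–15: 21.3 + 18.9 + 26.3 + 22.6 + 7.3 + 3.7 + 45.6 + 2.5 + 47.3 + 46.3 + 42.2 + 47.4 = 331.4
Sum over 5–16: 18.9 + 26.3 + 22.6 + 7.3 + 3.7 + 45.6 + 2.5 + 47.3 + 46.3 + 42.2 + 47.4 + 3.3 = 313.4
CMA at t=10 = (331.4 + 313.4) / (2·12) = 644.8 / 24 = 26.87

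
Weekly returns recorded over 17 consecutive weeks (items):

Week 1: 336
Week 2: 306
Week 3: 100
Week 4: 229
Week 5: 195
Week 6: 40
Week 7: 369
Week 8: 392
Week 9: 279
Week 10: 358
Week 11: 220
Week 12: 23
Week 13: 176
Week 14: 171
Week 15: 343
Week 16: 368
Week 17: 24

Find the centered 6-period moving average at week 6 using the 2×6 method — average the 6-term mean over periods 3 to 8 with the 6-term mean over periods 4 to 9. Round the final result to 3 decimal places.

Sum over 3–8: 100 + 229 + 195 + 40 + 369 + 392 = 1325
Sum over 4–9: 229 + 195 + 40 + 369 + 392 + 279 = 1504
CMA at t=6 = (1325 + 1504) / (2·6) = 2829 / 12 = 235.750

235.750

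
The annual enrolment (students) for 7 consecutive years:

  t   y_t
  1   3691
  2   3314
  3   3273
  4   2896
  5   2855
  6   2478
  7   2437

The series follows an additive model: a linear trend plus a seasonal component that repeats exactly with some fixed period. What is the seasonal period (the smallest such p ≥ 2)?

First differences y_{t+1} − y_t: -377, -41, -377, -41, -377, -41, …
The difference pattern repeats every 2 terms and not for any smaller step, so p = 2.

2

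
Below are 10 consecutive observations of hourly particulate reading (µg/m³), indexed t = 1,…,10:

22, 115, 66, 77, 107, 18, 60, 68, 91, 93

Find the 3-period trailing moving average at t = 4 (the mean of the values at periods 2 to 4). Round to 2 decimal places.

86.00

Sum of periods 2–4: 115 + 66 + 77 = 258
Divide by 3: 258 / 3 = 86.00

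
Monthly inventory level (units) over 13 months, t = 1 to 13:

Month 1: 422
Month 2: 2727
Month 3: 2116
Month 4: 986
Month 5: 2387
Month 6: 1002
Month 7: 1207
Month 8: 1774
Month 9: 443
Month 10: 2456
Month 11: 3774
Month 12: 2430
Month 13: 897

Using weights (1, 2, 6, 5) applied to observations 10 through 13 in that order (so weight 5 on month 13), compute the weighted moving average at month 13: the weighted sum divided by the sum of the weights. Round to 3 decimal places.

2076.357

Weighted sum: 1·2456 + 2·3774 + 6·2430 + 5·897 = 2456 + 7548 + 14580 + 4485 = 29069
Weight total: 1 + 2 + 6 + 5 = 14
WMA = 29069 / 14 = 2076.357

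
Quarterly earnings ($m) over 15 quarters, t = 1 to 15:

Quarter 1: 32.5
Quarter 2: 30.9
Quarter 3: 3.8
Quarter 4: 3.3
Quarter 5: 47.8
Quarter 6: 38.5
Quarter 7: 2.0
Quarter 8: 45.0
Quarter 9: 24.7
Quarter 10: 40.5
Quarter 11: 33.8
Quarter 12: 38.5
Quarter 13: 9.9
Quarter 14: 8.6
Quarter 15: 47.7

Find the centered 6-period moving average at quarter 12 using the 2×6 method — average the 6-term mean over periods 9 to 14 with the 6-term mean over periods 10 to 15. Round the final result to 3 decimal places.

Sum over 9–14: 24.7 + 40.5 + 33.8 + 38.5 + 9.9 + 8.6 = 156.0
Sum over 10–15: 40.5 + 33.8 + 38.5 + 9.9 + 8.6 + 47.7 = 179.0
CMA at t=12 = (156.0 + 179.0) / (2·6) = 335.0 / 12 = 27.917

27.917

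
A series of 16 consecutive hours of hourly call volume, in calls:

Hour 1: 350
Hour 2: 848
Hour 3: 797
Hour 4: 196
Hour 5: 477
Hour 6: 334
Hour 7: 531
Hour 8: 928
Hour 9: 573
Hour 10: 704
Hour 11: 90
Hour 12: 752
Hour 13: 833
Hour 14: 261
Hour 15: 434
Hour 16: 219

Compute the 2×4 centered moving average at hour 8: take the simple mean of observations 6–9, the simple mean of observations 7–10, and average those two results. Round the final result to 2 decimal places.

Sum over 6–9: 334 + 531 + 928 + 573 = 2366
Sum over 7–10: 531 + 928 + 573 + 704 = 2736
CMA at t=8 = (2366 + 2736) / (2·4) = 5102 / 8 = 637.75

637.75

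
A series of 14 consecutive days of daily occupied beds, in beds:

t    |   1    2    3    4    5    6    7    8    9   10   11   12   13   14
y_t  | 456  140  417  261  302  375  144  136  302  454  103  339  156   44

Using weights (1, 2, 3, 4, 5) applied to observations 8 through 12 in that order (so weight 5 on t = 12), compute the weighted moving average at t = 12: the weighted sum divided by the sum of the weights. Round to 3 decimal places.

Weighted sum: 1·136 + 2·302 + 3·454 + 4·103 + 5·339 = 136 + 604 + 1362 + 412 + 1695 = 4209
Weight total: 1 + 2 + 3 + 4 + 5 = 15
WMA = 4209 / 15 = 280.600

280.600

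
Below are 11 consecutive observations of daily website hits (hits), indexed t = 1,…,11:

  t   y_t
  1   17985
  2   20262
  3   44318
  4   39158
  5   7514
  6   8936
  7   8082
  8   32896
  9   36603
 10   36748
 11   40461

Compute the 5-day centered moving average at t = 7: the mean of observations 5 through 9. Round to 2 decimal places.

Sum of periods 5–9: 7514 + 8936 + 8082 + 32896 + 36603 = 94031
Divide by 5: 94031 / 5 = 18806.20

18806.20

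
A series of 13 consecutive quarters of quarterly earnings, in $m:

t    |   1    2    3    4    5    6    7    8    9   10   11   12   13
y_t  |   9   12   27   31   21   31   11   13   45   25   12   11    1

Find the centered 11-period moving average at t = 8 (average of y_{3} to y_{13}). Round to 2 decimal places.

Sum of periods 3–13: 27 + 31 + 21 + 31 + 11 + 13 + 45 + 25 + 12 + 11 + 1 = 228
Divide by 11: 228 / 11 = 20.73

20.73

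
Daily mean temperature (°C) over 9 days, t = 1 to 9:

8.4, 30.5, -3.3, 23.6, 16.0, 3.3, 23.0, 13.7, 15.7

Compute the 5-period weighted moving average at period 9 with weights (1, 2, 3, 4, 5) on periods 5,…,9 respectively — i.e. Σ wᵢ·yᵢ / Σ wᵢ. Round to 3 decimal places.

Weighted sum: 1·16.0 + 2·3.3 + 3·23.0 + 4·13.7 + 5·15.7 = 16.0 + 6.6 + 69.0 + 54.8 + 78.5 = 224.9
Weight total: 1 + 2 + 3 + 4 + 5 = 15
WMA = 224.9 / 15 = 14.993

14.993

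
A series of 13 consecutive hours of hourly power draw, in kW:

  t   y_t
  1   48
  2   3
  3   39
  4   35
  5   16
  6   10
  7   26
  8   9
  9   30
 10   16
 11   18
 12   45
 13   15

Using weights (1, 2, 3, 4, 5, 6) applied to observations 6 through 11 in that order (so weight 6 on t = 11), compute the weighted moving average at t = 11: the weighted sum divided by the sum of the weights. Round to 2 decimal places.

Weighted sum: 1·10 + 2·26 + 3·9 + 4·30 + 5·16 + 6·18 = 10 + 52 + 27 + 120 + 80 + 108 = 397
Weight total: 1 + 2 + 3 + 4 + 5 + 6 = 21
WMA = 397 / 21 = 18.90

18.90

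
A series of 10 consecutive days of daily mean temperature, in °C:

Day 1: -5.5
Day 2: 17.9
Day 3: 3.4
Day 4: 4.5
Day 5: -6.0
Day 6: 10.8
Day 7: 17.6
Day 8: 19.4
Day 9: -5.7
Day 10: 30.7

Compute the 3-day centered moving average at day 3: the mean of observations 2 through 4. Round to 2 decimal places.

8.60

Sum of periods 2–4: 17.9 + 3.4 + 4.5 = 25.8
Divide by 3: 25.8 / 3 = 8.60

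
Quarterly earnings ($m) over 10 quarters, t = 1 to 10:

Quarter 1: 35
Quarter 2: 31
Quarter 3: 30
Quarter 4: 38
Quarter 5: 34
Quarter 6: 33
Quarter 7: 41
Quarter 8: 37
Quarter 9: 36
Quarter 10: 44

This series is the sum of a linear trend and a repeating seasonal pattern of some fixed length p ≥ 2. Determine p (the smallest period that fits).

3

First differences y_{t+1} − y_t: -4, -1, 8, -4, -1, 8, -4, -1, …
The difference pattern repeats every 3 terms and not for any smaller step, so p = 3.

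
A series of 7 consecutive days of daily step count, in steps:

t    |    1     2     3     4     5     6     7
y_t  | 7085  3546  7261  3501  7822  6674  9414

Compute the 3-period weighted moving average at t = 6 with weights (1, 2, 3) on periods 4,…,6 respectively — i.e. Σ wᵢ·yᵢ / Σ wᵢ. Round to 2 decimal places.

6527.83

Weighted sum: 1·3501 + 2·7822 + 3·6674 = 3501 + 15644 + 20022 = 39167
Weight total: 1 + 2 + 3 = 6
WMA = 39167 / 6 = 6527.83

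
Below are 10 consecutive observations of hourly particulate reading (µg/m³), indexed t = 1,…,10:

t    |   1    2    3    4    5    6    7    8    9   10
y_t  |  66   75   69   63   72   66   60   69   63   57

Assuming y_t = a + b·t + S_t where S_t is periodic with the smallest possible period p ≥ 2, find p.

3

First differences y_{t+1} − y_t: 9, -6, -6, 9, -6, -6, 9, -6, …
The difference pattern repeats every 3 terms and not for any smaller step, so p = 3.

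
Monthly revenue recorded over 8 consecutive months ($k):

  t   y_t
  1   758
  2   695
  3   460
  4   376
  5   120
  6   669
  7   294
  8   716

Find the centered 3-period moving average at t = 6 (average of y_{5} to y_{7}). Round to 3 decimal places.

361.000

Sum of periods 5–7: 120 + 669 + 294 = 1083
Divide by 3: 1083 / 3 = 361.000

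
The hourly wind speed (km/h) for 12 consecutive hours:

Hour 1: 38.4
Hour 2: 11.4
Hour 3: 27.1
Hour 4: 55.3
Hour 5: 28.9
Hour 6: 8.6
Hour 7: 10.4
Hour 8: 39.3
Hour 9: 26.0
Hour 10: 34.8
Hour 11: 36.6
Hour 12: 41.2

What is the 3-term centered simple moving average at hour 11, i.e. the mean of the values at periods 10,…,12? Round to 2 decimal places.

37.53

Sum of periods 10–12: 34.8 + 36.6 + 41.2 = 112.6
Divide by 3: 112.6 / 3 = 37.53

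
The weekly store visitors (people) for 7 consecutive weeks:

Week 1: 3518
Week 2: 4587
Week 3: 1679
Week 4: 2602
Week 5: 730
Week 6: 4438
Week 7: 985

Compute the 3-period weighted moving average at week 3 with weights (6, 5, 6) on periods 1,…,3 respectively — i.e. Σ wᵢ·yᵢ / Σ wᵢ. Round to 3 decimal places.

Weighted sum: 6·3518 + 5·4587 + 6·1679 = 21108 + 22935 + 10074 = 54117
Weight total: 6 + 5 + 6 = 17
WMA = 54117 / 17 = 3183.353

3183.353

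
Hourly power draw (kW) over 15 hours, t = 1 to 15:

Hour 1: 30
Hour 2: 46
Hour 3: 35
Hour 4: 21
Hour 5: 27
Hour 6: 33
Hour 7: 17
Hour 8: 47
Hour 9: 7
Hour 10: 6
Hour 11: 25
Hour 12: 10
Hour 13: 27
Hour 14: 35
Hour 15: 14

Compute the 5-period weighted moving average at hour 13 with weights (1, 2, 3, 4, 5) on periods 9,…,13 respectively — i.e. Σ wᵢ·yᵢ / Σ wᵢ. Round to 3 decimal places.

Weighted sum: 1·7 + 2·6 + 3·25 + 4·10 + 5·27 = 7 + 12 + 75 + 40 + 135 = 269
Weight total: 1 + 2 + 3 + 4 + 5 = 15
WMA = 269 / 15 = 17.933

17.933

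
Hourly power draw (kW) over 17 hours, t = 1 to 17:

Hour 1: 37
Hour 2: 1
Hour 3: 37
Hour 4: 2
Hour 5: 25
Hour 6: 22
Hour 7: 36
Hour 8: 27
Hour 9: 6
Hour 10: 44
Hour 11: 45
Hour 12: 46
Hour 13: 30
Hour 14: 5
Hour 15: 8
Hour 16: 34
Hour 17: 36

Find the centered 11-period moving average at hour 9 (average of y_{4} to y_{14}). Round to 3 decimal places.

Sum of periods 4–14: 2 + 25 + 22 + 36 + 27 + 6 + 44 + 45 + 46 + 30 + 5 = 288
Divide by 11: 288 / 11 = 26.182

26.182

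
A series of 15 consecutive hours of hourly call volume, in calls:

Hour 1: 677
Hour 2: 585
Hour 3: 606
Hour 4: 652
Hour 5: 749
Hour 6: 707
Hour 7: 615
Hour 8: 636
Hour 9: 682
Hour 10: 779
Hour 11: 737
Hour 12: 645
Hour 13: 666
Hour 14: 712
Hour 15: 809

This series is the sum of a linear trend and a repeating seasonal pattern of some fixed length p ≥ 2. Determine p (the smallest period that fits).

First differences y_{t+1} − y_t: -92, 21, 46, 97, -42, -92, 21, 46, 97, -42, -92, 21, …
The difference pattern repeats every 5 terms and not for any smaller step, so p = 5.

5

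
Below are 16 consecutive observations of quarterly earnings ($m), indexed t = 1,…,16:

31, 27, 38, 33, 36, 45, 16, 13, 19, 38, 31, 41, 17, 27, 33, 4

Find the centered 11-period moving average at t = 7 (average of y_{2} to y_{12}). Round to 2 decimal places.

30.64

Sum of periods 2–12: 27 + 38 + 33 + 36 + 45 + 16 + 13 + 19 + 38 + 31 + 41 = 337
Divide by 11: 337 / 11 = 30.64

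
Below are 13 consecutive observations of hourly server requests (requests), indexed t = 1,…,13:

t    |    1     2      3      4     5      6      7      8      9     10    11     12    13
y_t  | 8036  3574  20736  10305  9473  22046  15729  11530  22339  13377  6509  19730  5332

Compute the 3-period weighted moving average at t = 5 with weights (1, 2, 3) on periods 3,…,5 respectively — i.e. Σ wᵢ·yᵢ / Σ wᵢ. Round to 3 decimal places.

11627.500

Weighted sum: 1·20736 + 2·10305 + 3·9473 = 20736 + 20610 + 28419 = 69765
Weight total: 1 + 2 + 3 = 6
WMA = 69765 / 6 = 11627.500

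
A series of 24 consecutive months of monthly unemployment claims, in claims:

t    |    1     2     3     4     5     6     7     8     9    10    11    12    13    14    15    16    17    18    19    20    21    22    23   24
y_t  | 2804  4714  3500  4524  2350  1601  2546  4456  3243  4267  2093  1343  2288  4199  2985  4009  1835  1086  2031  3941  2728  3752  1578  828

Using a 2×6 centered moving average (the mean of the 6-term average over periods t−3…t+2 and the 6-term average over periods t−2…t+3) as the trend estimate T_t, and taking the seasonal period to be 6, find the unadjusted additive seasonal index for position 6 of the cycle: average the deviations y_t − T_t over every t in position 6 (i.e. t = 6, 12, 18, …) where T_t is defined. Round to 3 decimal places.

-1540.611

Season position 6 occurs at t = 6, 12, 18 (where T_t is defined).
t=6: T_6 = 3141.41667; y_6 − T_6 = 1601 − 3141.41667 = -1540.41667
t=12: T_12 = 2884.00000; y_12 − T_12 = 1343 − 2884.00000 = -1541.00000
t=18: T_18 = 2626.41667; y_18 − T_18 = 1086 − 2626.41667 = -1540.41667
Mean deviation: (-1540.41667 + -1541.00000 + -1540.41667) / 3 = -1540.611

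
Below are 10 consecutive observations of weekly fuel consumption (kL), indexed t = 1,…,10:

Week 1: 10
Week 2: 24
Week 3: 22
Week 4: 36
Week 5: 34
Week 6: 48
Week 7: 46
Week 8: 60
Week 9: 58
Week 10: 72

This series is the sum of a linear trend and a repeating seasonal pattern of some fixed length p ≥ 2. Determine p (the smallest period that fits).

First differences y_{t+1} − y_t: 14, -2, 14, -2, 14, -2, …
The difference pattern repeats every 2 terms and not for any smaller step, so p = 2.

2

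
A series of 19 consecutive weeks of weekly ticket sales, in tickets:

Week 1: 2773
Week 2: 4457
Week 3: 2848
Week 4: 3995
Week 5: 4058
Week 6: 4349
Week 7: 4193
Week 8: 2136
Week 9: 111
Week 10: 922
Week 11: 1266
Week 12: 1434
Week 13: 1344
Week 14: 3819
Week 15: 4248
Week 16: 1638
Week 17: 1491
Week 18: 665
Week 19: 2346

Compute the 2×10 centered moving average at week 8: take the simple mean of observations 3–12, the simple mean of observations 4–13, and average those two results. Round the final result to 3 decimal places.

2456.000

Sum over 3–12: 2848 + 3995 + 4058 + 4349 + 4193 + 2136 + 111 + 922 + 1266 + 1434 = 25312
Sum over 4–13: 3995 + 4058 + 4349 + 4193 + 2136 + 111 + 922 + 1266 + 1434 + 1344 = 23808
CMA at t=8 = (25312 + 23808) / (2·10) = 49120 / 20 = 2456.000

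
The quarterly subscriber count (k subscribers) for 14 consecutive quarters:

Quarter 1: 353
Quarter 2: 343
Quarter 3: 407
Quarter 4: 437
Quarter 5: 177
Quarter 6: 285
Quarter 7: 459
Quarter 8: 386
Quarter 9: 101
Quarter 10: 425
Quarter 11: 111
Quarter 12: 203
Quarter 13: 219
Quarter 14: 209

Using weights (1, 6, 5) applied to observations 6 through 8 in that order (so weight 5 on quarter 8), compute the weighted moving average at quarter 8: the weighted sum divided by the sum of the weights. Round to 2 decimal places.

Weighted sum: 1·285 + 6·459 + 5·386 = 285 + 2754 + 1930 = 4969
Weight total: 1 + 6 + 5 = 12
WMA = 4969 / 12 = 414.08

414.08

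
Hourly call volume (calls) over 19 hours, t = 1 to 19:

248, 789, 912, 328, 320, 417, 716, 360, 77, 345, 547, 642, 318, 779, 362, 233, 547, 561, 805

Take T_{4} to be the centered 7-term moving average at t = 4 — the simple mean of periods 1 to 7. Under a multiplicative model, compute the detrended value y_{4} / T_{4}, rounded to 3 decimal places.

0.616

Trend T_4 = (248 + 789 + 912 + 328 + 320 + 417 + 716) / 7 = 3730/7 = 532.85714
Ratio to trend: 328 / 532.85714 = 0.616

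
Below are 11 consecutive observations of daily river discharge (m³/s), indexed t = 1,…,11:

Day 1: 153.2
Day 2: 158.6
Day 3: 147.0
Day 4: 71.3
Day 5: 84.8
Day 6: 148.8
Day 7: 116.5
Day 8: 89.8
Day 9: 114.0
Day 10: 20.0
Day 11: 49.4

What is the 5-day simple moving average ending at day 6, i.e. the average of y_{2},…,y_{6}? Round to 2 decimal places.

122.10

Sum of periods 2–6: 158.6 + 147.0 + 71.3 + 84.8 + 148.8 = 610.5
Divide by 5: 610.5 / 5 = 122.10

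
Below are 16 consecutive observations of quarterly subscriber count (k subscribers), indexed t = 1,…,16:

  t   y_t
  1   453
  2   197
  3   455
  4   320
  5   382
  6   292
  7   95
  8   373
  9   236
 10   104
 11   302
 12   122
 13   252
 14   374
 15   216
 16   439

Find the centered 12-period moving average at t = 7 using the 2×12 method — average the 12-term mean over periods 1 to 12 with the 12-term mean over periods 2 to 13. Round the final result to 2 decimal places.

269.21

Sum over 1–12: 453 + 197 + 455 + 320 + 382 + 292 + 95 + 373 + 236 + 104 + 302 + 122 = 3331
Sum over 2–13: 197 + 455 + 320 + 382 + 292 + 95 + 373 + 236 + 104 + 302 + 122 + 252 = 3130
CMA at t=7 = (3331 + 3130) / (2·12) = 6461 / 24 = 269.21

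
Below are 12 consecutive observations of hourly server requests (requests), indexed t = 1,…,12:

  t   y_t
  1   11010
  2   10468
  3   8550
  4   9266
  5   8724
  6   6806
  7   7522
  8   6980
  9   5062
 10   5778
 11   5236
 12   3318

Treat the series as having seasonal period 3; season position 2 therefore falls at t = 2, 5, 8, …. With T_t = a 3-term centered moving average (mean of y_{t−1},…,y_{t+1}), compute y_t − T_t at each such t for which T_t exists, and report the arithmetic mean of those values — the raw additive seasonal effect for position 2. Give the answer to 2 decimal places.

458.67

Season position 2 occurs at t = 2, 5, 8, 11 (where T_t is defined).
t=2: T_2 = 10009.3333; y_2 − T_2 = 10468 − 10009.3333 = 458.6667
t=5: T_5 = 8265.3333; y_5 − T_5 = 8724 − 8265.3333 = 458.6667
t=8: T_8 = 6521.3333; y_8 − T_8 = 6980 − 6521.3333 = 458.6667
t=11: T_11 = 4777.3333; y_11 − T_11 = 5236 − 4777.3333 = 458.6667
Mean deviation: (458.6667 + 458.6667 + 458.6667 + 458.6667) / 4 = 458.67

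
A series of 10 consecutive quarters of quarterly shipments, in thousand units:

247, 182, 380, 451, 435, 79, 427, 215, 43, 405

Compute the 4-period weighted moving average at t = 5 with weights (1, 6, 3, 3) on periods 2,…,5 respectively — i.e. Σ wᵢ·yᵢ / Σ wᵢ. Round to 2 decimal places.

Weighted sum: 1·182 + 6·380 + 3·451 + 3·435 = 182 + 2280 + 1353 + 1305 = 5120
Weight total: 1 + 6 + 3 + 3 = 13
WMA = 5120 / 13 = 393.85

393.85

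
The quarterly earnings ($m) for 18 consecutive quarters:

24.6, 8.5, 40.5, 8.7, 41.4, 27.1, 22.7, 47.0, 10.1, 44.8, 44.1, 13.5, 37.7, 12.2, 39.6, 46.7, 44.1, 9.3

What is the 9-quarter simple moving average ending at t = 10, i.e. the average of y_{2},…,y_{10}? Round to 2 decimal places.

Sum of periods 2–10: 8.5 + 40.5 + 8.7 + 41.4 + 27.1 + 22.7 + 47.0 + 10.1 + 44.8 = 250.8
Divide by 9: 250.8 / 9 = 27.87

27.87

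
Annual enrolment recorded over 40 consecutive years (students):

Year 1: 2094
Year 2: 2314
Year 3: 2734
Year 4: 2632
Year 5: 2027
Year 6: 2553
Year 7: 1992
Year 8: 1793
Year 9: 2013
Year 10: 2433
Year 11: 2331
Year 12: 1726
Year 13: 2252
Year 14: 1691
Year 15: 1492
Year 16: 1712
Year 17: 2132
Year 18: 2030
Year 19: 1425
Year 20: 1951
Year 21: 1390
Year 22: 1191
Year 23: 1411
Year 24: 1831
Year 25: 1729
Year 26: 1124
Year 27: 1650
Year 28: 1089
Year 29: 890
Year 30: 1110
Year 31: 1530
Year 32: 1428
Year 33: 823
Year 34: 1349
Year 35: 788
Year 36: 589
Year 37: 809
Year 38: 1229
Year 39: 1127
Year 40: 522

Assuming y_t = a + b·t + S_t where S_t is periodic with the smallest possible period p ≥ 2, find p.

7

First differences y_{t+1} − y_t: 220, 420, -102, -605, 526, -561, -199, 220, 420, -102, -605, 526, -561, -199, 220, 420, …
The difference pattern repeats every 7 terms and not for any smaller step, so p = 7.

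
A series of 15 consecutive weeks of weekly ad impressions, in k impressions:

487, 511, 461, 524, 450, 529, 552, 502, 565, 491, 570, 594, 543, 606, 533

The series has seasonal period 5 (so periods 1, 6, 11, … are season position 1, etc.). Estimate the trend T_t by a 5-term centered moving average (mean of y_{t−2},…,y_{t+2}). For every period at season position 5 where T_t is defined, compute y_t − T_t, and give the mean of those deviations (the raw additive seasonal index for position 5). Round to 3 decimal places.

Season position 5 occurs at t = 5, 10 (where T_t is defined).
t=5: T_5 = 503.20000; y_5 − T_5 = 450 − 503.20000 = -53.20000
t=10: T_10 = 544.40000; y_10 − T_10 = 491 − 544.40000 = -53.40000
Mean deviation: (-53.20000 + -53.40000) / 2 = -53.300

-53.300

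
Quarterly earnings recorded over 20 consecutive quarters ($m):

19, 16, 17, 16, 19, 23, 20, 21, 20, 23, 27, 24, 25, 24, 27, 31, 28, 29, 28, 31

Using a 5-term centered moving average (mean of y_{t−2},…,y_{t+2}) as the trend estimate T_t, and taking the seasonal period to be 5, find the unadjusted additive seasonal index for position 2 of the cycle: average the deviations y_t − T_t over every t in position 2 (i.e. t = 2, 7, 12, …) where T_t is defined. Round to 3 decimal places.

-0.600

Season position 2 occurs at t = 7, 12, 17 (where T_t is defined).
t=7: T_7 = 20.60000; y_7 − T_7 = 20 − 20.60000 = -0.60000
t=12: T_12 = 24.60000; y_12 − T_12 = 24 − 24.60000 = -0.60000
t=17: T_17 = 28.60000; y_17 − T_17 = 28 − 28.60000 = -0.60000
Mean deviation: (-0.60000 + -0.60000 + -0.60000) / 3 = -0.600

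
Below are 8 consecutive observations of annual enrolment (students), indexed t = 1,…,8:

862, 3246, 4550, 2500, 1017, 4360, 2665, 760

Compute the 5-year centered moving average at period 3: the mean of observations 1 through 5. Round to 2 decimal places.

Sum of periods 1–5: 862 + 3246 + 4550 + 2500 + 1017 = 12175
Divide by 5: 12175 / 5 = 2435.00

2435.00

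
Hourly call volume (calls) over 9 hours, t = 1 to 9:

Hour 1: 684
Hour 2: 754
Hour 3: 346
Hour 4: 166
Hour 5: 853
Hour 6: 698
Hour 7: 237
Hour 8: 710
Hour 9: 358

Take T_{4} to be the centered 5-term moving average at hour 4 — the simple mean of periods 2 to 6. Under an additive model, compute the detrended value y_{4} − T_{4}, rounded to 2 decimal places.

-397.40

Trend T_4 = (754 + 346 + 166 + 853 + 698) / 5 = 2817/5 = 563.4000
Detrended value: 166 − 563.4000 = -397.40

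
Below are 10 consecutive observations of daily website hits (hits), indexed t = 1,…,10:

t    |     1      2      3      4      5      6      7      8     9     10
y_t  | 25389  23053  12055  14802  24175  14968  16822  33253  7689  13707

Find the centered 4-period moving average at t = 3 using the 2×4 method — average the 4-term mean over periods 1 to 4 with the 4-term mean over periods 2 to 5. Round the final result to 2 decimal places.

Sum over 1–4: 25389 + 23053 + 12055 + 14802 = 75299
Sum over 2–5: 23053 + 12055 + 14802 + 24175 = 74085
CMA at t=3 = (75299 + 74085) / (2·4) = 149384 / 8 = 18673.00

18673.00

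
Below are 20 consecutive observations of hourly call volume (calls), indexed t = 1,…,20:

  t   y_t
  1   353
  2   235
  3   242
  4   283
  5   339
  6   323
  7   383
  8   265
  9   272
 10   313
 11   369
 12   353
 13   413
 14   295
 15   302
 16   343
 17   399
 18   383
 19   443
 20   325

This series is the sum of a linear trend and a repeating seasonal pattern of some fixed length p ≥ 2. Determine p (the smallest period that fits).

First differences y_{t+1} − y_t: -118, 7, 41, 56, -16, 60, -118, 7, 41, 56, -16, 60, -118, 7, …
The difference pattern repeats every 6 terms and not for any smaller step, so p = 6.

6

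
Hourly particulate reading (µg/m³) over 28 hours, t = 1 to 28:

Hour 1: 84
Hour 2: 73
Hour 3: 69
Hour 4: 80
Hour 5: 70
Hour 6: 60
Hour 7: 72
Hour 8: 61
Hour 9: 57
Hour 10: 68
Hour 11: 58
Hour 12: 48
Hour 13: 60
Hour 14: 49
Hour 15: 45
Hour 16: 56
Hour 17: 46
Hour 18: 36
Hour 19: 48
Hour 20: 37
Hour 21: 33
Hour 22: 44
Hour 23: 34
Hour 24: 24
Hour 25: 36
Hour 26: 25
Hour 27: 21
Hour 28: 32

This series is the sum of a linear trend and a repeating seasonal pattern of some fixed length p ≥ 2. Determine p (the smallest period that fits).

First differences y_{t+1} − y_t: -11, -4, 11, -10, -10, 12, -11, -4, 11, -10, -10, 12, -11, -4, …
The difference pattern repeats every 6 terms and not for any smaller step, so p = 6.

6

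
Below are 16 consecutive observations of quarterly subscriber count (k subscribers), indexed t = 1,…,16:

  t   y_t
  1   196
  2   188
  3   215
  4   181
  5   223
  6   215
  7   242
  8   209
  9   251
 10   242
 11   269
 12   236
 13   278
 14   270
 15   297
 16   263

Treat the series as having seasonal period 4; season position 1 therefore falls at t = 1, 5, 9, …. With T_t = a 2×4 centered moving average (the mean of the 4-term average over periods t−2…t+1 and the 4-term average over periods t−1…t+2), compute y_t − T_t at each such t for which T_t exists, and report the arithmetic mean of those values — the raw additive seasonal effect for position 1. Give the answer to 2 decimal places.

11.33

Season position 1 occurs at t = 5, 9, 13 (where T_t is defined).
t=5: T_5 = 211.8750; y_5 − T_5 = 223 − 211.8750 = 11.1250
t=9: T_9 = 239.3750; y_9 − T_9 = 251 − 239.3750 = 11.6250
t=13: T_13 = 266.7500; y_13 − T_13 = 278 − 266.7500 = 11.2500
Mean deviation: (11.1250 + 11.6250 + 11.2500) / 3 = 11.33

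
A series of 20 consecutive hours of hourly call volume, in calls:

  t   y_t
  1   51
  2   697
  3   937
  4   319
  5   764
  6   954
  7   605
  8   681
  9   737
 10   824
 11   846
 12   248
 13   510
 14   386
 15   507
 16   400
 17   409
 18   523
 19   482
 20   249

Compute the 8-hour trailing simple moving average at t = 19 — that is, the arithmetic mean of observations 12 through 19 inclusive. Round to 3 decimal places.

433.125

Sum of periods 12–19: 248 + 510 + 386 + 507 + 400 + 409 + 523 + 482 = 3465
Divide by 8: 3465 / 8 = 433.125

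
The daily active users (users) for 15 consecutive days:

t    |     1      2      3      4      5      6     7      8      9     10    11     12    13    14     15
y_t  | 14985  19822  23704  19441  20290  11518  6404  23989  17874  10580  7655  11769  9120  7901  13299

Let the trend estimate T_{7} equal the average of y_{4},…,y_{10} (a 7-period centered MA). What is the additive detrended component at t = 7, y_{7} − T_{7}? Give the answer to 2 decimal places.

Trend T_7 = (19441 + 20290 + 11518 + 6404 + 23989 + 17874 + 10580) / 7 = 110096/7 = 15728.0000
Detrended value: 6404 − 15728.0000 = -9324.00

-9324.00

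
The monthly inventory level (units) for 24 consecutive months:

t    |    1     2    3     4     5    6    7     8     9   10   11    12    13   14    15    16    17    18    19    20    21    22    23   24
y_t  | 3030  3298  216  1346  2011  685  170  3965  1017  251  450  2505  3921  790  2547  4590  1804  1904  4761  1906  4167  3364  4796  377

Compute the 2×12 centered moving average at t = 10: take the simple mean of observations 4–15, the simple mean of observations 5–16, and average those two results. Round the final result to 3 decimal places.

1773.333

Sum over 4–15: 1346 + 2011 + 685 + 170 + 3965 + 1017 + 251 + 450 + 2505 + 3921 + 790 + 2547 = 19658
Sum over 5–16: 2011 + 685 + 170 + 3965 + 1017 + 251 + 450 + 2505 + 3921 + 790 + 2547 + 4590 = 22902
CMA at t=10 = (19658 + 22902) / (2·12) = 42560 / 24 = 1773.333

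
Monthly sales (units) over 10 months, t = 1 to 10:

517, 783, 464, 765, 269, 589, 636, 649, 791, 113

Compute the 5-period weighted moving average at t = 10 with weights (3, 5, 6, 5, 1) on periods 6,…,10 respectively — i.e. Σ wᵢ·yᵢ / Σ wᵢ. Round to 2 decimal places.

645.45

Weighted sum: 3·589 + 5·636 + 6·649 + 5·791 + 1·113 = 1767 + 3180 + 3894 + 3955 + 113 = 12909
Weight total: 3 + 5 + 6 + 5 + 1 = 20
WMA = 12909 / 20 = 645.45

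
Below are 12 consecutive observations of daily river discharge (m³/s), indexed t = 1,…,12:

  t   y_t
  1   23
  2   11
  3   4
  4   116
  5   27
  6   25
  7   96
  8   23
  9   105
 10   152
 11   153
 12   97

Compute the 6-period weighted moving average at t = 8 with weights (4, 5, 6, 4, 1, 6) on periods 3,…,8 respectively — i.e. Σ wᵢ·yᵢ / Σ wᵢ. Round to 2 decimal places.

42.00

Weighted sum: 4·4 + 5·116 + 6·27 + 4·25 + 1·96 + 6·23 = 16 + 580 + 162 + 100 + 96 + 138 = 1092
Weight total: 4 + 5 + 6 + 4 + 1 + 6 = 26
WMA = 1092 / 26 = 42.00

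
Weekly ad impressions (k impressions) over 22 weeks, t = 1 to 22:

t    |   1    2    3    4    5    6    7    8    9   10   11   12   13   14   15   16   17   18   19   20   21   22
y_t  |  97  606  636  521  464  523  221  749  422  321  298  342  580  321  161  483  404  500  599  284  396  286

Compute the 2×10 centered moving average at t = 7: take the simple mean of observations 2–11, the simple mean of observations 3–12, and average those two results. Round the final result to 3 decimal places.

Sum over 2–11: 606 + 636 + 521 + 464 + 523 + 221 + 749 + 422 + 321 + 298 = 4761
Sum over 3–12: 636 + 521 + 464 + 523 + 221 + 749 + 422 + 321 + 298 + 342 = 4497
CMA at t=7 = (4761 + 4497) / (2·10) = 9258 / 20 = 462.900

462.900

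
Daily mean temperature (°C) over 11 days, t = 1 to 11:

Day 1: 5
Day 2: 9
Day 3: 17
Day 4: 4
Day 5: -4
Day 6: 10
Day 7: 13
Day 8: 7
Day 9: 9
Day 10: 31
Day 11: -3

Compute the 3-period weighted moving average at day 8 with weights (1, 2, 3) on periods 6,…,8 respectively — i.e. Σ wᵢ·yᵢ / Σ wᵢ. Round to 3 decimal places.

9.500

Weighted sum: 1·10 + 2·13 + 3·7 = 10 + 26 + 21 = 57
Weight total: 1 + 2 + 3 = 6
WMA = 57 / 6 = 9.500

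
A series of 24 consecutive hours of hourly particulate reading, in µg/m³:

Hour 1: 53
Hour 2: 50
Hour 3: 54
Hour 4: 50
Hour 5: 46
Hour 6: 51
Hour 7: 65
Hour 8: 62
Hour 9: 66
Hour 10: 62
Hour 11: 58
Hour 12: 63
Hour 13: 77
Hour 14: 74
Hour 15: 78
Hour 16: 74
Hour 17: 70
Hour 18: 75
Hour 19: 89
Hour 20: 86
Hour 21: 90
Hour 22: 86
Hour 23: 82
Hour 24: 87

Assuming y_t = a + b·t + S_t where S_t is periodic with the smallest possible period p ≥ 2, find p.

First differences y_{t+1} − y_t: -3, 4, -4, -4, 5, 14, -3, 4, -4, -4, 5, 14, -3, 4, …
The difference pattern repeats every 6 terms and not for any smaller step, so p = 6.

6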